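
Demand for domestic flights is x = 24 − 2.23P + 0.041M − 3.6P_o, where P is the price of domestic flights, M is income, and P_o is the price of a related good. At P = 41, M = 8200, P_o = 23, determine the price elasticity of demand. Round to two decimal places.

-0.49

At the given point, x = 24 − 2.23(41) + 0.041(8200) − 3.6(23) = 24 − 91.43 + 336.2 − 82.8 = 185.97.
∂x/∂P = −2.23, so E_p = (−2.23)·(41/185.97) ≈ -0.49.
|E_p| < 1: demand is inelastic.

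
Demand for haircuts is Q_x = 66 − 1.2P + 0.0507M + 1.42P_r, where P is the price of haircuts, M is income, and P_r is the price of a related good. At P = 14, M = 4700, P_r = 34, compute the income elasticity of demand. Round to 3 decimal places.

First evaluate Q_x: 66 − 1.2(14) + 0.0507(4700) + 1.42(34) = 66 − 16.8 + 238.29 + 48.28 = 335.77.
∂Q_x/∂M = +0.0507, so E_I = 0.0507·(4700/335.77) ≈ 0.710.
E_I ∈ (0,1): normal good (necessity).

0.710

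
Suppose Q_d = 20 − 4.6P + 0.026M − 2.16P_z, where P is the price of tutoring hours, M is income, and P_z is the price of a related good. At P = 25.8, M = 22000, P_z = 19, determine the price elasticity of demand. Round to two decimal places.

-0.27

Substituting, Q_d = 20 − 4.6(25.8) + 0.026(22000) − 2.16(19) = 20 − 118.68 + 572 − 41.04 = 432.28.
∂Q_d/∂P = −4.6, so E_p = (−4.6)·(25.8/432.28) ≈ -0.27.
|E_p| < 1: demand is inelastic.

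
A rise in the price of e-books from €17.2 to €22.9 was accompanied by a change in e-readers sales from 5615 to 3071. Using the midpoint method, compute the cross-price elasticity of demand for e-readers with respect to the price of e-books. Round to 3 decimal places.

-2.060

%ΔQ_x = (3071 − 5615)/[(5615+3071)/2] = -2544/4343 ≈ -0.5858.
%ΔP_y = (22.9 − 17.2)/[(17.2+22.9)/2] ≈ 0.2843.
E_xy = -0.5858/0.2843 ≈ -2.060.
E_xy < 0, so e-readers and e-books are complements.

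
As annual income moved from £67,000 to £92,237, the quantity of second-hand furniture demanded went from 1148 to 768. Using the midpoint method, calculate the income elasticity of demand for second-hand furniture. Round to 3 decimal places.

-1.251

%ΔQ = (768 − 1148)/[(1148+768)/2] = -380/958 ≈ -0.3967.
%ΔM = (92,237 − 67,000)/[(67,000+92,237)/2] = 25237/79618.5 ≈ 0.3170.
E_I = %ΔQ/%ΔM ≈ -1.251.
E_I < 0: inferior good.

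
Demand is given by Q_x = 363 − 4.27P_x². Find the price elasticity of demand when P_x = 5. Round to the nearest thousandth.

At P_x = 5, Q_x = 256.25.
dQ_x/dP_x = −2·4.27·P_x = −42.7.
Point elasticity E = (dQ_x/dP_x)·(P_x/Q_x) = -42.7 × 5/256.25 ≈ -0.833.
|E| < 1, so demand is inelastic at this price.

-0.833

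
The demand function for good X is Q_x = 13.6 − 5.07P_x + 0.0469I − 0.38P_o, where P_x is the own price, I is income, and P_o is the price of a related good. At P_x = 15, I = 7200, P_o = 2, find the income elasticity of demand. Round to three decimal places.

Evaluating quantity at (P_x, I, P_o) gives Q_x = 13.6 − 5.07(15) + 0.0469(7200) − 0.38(2) = 13.6 − 76.05 + 337.68 − 0.76 = 274.47.
∂Q_x/∂I = +0.0469, so E_I = 0.0469·(7200/274.47) ≈ 1.230.
E_I > 1: normal good (luxury).

1.230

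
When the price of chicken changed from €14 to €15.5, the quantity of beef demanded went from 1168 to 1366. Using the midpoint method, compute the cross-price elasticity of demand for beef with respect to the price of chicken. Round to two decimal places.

1.54

%ΔQ_x = (1366 − 1168)/[(1168+1366)/2] = 198/1267 ≈ 0.1563.
%ΔP_y = (15.5 − 14)/[(14+15.5)/2] ≈ 0.1017.
E_xy = 0.1563/0.1017 ≈ 1.54.
E_xy > 0, so beef and chicken are substitutes.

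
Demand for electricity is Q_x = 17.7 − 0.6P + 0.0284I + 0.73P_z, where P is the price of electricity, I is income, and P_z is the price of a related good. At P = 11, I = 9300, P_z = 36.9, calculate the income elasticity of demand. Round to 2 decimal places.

0.87

Q_x = 17.7 − 0.6(11) + 0.0284(9300) + 0.73(36.9) = 17.7 − 6.6 + 264.12 + 26.937 = 302.157.
∂Q_x/∂I = +0.0284, so E_I = 0.0284·(9300/302.157) ≈ 0.87.
E_I ∈ (0,1): normal good (necessity).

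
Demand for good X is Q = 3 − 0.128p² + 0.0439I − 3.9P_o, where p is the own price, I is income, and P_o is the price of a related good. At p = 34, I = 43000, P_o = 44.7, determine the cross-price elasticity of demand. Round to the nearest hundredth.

-0.11

Q = 3 − 0.128(34)² + 0.0439(43000) − 3.9(44.7) = 3 − 147.968 + 1887.7 − 174.33 = 1568.402.
∂Q/∂P_o = −3.9, so E_xy = -3.9·(44.7/1568.402) ≈ -0.11.
E_xy < 0: the goods are complements.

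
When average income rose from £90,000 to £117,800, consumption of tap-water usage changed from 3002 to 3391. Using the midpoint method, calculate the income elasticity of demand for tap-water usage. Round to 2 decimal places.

%ΔQ = (3391 − 3002)/[(3002+3391)/2] = 389/3196.5 ≈ 0.1217.
%ΔM = (117,800 − 90,000)/[(90,000+117,800)/2] = 27800/103900 ≈ 0.2676.
E_I = %ΔQ/%ΔM ≈ 0.45.
E_I ∈ (0,1): normal good (necessity).

0.45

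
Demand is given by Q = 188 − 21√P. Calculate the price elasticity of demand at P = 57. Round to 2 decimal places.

At P = 57, Q = 29.4535.
dQ/dP = −21/(2√P) = −21/(2·7.5498).
Point elasticity E = (dQ/dP)·(P/Q) = -1.3908 × 57/29.4535 ≈ -2.69.
|E| > 1, so demand is elastic at this price.

-2.69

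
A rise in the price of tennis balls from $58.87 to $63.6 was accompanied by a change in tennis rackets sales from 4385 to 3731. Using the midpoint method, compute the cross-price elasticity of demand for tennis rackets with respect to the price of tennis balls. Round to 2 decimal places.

%ΔQ_x = (3731 − 4385)/[(4385+3731)/2] = -654/4058 ≈ -0.1612.
%ΔP_y = (63.6 − 58.87)/[(58.87+63.6)/2] ≈ 0.0772.
E_xy = -0.1612/0.0772 ≈ -2.09.
E_xy < 0, so tennis rackets and tennis balls are complements.

-2.09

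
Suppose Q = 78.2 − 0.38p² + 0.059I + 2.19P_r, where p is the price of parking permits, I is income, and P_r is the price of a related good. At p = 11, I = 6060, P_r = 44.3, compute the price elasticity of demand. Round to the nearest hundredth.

-0.19

First evaluate Q: 78.2 − 0.38(11)² + 0.059(6060) + 2.19(44.3) = 78.2 − 45.98 + 357.54 + 97.017 = 486.777.
∂Q/∂p = −2·0.38·p = -8.36, so E_p = -8.36·(11/486.777) ≈ -0.19.
|E_p| < 1: demand is inelastic.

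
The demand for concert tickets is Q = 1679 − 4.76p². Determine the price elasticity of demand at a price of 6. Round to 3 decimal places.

At p = 6, Q = 1507.64.
dQ/dp = −2·4.76·p = −57.12.
Point elasticity E = (dQ/dp)·(p/Q) = -57.12 × 6/1507.64 ≈ -0.227.
|E| < 1, so demand is inelastic at this price.

-0.227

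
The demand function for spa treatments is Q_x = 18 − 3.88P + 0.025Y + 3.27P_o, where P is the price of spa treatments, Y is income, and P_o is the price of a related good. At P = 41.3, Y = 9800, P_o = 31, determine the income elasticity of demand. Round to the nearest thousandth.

First evaluate Q_x: 18 − 3.88(41.3) + 0.025(9800) + 3.27(31) = 18 − 160.244 + 245 + 101.37 = 204.126.
∂Q_x/∂Y = +0.025, so E_I = 0.025·(9800/204.126) ≈ 1.200.
E_I > 1: normal good (luxury).

1.200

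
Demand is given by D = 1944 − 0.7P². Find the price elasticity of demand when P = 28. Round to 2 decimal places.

At P = 28, D = 1395.2.
dD/dP = −2·0.7·P = −39.2.
Point elasticity E = (dD/dP)·(P/D) = -39.2 × 28/1395.2 ≈ -0.79.
|E| < 1, so demand is inelastic at this price.

-0.79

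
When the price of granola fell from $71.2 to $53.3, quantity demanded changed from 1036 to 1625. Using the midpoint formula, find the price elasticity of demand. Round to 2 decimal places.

%ΔQ = (1625 − 1036)/[(1036 + 1625)/2] = 589/1330.5 ≈ 0.4427.
%ΔP = (53.3 − 71.2)/[(71.2 + 53.3)/2] = -17.9/62.25 ≈ -0.2876.
Arc elasticity E = %ΔQ/%ΔP ≈ 0.4427/-0.2876 ≈ -1.54.
|E| > 1: demand is elastic over this range.

-1.54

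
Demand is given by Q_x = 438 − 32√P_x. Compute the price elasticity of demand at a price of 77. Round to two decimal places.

At P_x = 77, Q_x = 157.2011.
dQ_x/dP_x = −32/(2√P_x) = −32/(2·8.775).
Point elasticity E = (dQ_x/dP_x)·(P_x/Q_x) = -1.8234 × 77/157.2011 ≈ -0.89.
|E| < 1, so demand is inelastic at this price.

-0.89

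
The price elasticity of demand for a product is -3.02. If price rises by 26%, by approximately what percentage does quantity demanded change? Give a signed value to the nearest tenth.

%ΔQ ≈ E × %ΔP = (-3.02) × (26%) ≈ -78.5%.

-78.5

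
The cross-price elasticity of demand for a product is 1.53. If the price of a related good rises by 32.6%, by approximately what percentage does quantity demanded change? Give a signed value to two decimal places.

%ΔQ ≈ E × %ΔP_y = (1.53) × (32.6%) ≈ 49.88%.

49.88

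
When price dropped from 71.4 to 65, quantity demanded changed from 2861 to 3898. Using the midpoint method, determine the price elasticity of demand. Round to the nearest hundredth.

-3.27

%Δq = (3898 − 2861)/[(2861 + 3898)/2] = 1037/3379.5 ≈ 0.3069.
%ΔP = (65 − 71.4)/[(71.4 + 65)/2] = -6.4/68.2 ≈ -0.0938.
Arc elasticity E = %Δq/%ΔP ≈ 0.3069/-0.0938 ≈ -3.27.
|E| > 1: demand is elastic over this range.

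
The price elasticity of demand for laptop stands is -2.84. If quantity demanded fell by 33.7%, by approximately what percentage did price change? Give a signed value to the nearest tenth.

11.9

%ΔQ ≈ E × %ΔP ⇒ %ΔP = %ΔQ / E = (-33.7%)/(-2.84) ≈ 11.9%.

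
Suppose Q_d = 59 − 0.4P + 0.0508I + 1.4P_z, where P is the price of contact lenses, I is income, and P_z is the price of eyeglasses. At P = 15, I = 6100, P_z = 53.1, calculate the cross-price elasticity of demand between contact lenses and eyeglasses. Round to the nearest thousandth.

0.170

At the given point, Q_d = 59 − 0.4(15) + 0.0508(6100) + 1.4(53.1) = 59 − 6 + 309.88 + 74.34 = 437.22.
∂Q_d/∂P_z = +1.4, so E_xy = 1.4·(53.1/437.22) ≈ 0.170.
E_xy > 0: the goods are substitutes.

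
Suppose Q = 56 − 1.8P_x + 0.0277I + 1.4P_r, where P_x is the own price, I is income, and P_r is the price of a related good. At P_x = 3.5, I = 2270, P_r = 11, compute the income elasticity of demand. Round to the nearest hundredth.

Q = 56 − 1.8(3.5) + 0.0277(2270) + 1.4(11) = 56 − 6.3 + 62.879 + 15.4 = 127.979.
∂Q/∂I = +0.0277, so E_I = 0.0277·(2270/127.979) ≈ 0.49.
E_I ∈ (0,1): normal good (necessity).

0.49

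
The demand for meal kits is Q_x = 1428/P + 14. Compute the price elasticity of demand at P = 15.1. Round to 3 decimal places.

-0.871

At P = 15.1, Q_x = 108.5695.
dQ_x/dP = −1428/P² = −6.2629.
Point elasticity E = (dQ_x/dP)·(P/Q_x) = -6.2629 × 15.1/108.5695 ≈ -0.871.
|E| < 1, so demand is inelastic at this price.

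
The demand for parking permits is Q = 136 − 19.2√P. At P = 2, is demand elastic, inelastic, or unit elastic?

At P = 2, Q = 108.8471.
dQ/dP = −19.2/(2√P) = −19.2/(2·1.4142).
Point elasticity E = (dQ/dP)·(P/Q) = -6.7882 × 2/108.8471 ≈ -0.125.
|E| ≈ 0.125 < 1, so demand is inelastic.

inelastic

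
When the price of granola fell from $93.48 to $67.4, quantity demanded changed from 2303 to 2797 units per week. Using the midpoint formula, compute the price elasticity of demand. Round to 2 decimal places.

%Δq = (2797 − 2303)/[(2303 + 2797)/2] = 494/2550 ≈ 0.1937.
%Δp = (67.4 − 93.48)/[(93.48 + 67.4)/2] = -26.08/80.44 ≈ -0.3242.
Arc elasticity E = %Δq/%Δp ≈ 0.1937/-0.3242 ≈ -0.60.
|E| < 1: demand is inelastic over this range.

-0.60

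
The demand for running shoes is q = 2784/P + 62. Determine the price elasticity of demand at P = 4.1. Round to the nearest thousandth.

At P = 4.1, q = 741.0244.
dq/dP = −2784/P² = −165.6157.
Point elasticity E = (dq/dP)·(P/q) = -165.6157 × 4.1/741.0244 ≈ -0.916.
|E| < 1, so demand is inelastic at this price.

-0.916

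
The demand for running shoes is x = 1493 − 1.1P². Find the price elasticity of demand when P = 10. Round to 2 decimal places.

At P = 10, x = 1383.
dx/dP = −2·1.1·P = −22.
Point elasticity E = (dx/dP)·(P/x) = -22 × 10/1383 ≈ -0.16.
|E| < 1, so demand is inelastic at this price.

-0.16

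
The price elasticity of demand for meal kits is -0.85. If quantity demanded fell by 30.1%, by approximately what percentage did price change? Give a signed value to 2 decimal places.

35.41

%ΔQ ≈ E × %ΔP ⇒ %ΔP = %ΔQ / E = (-30.1%)/(-0.85) ≈ 35.41%.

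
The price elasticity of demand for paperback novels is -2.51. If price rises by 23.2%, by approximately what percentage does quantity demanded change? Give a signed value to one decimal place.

-58.2

%ΔQ ≈ E × %ΔP = (-2.51) × (23.2%) ≈ -58.2%.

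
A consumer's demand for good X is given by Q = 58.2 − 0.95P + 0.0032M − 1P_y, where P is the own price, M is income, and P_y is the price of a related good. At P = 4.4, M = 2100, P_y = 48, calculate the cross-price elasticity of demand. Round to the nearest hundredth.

At the given point, Q = 58.2 − 0.95(4.4) + 0.0032(2100) − 1(48) = 58.2 − 4.18 + 6.72 − 48 = 12.74.
∂Q/∂P_y = −1, so E_xy = -1·(48/12.74) ≈ -3.77.
E_xy < 0: the goods are complements.

-3.77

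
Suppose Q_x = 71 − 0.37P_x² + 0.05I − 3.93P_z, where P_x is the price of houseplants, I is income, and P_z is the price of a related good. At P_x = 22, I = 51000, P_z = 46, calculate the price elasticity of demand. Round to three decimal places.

-0.158

Evaluating quantity at (P_x, I, P_z) gives Q_x = 71 − 0.37(22)² + 0.05(51000) − 3.93(46) = 71 − 179.08 + 2550 − 180.78 = 2261.14.
∂Q_x/∂P_x = −2·0.37·P_x = -16.28, so E_p = -16.28·(22/2261.14) ≈ -0.158.
|E_p| < 1: demand is inelastic.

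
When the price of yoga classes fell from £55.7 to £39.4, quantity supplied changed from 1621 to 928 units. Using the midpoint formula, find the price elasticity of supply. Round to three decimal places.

%Δq = (928 − 1621)/[(1621 + 928)/2] = -693/1274.5 ≈ -0.5437.
%Δp = (39.4 − 55.7)/[(55.7 + 39.4)/2] = -16.3/47.55 ≈ -0.3428.
Arc elasticity E = %Δq/%Δp ≈ -0.5437/-0.3428 ≈ 1.586.
|E| > 1: supply is elastic over this range.

1.586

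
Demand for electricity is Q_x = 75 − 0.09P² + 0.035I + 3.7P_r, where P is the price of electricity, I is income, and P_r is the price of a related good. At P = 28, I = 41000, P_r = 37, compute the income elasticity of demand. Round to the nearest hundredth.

Substituting, Q_x = 75 − 0.09(28)² + 0.035(41000) + 3.7(37) = 75 − 70.56 + 1435 + 136.9 = 1576.34.
∂Q_x/∂I = +0.035, so E_I = 0.035·(41000/1576.34) ≈ 0.91.
E_I ∈ (0,1): normal good (necessity).

0.91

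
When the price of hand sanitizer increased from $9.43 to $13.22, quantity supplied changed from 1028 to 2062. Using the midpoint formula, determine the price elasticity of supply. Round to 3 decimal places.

2.000

%Δq = (2062 − 1028)/[(1028 + 2062)/2] = 1034/1545 ≈ 0.6693.
%Δp = (13.22 − 9.43)/[(9.43 + 13.22)/2] = 3.79/11.325 ≈ 0.3347.
Arc elasticity E = %Δq/%Δp ≈ 0.6693/0.3347 ≈ 2.000.
|E| > 1: supply is elastic over this range.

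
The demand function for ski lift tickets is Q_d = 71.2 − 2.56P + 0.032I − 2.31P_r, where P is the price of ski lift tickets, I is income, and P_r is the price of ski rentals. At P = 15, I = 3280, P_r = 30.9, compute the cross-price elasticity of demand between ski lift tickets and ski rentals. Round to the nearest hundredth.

At the given point, Q_d = 71.2 − 2.56(15) + 0.032(3280) − 2.31(30.9) = 71.2 − 38.4 + 104.96 − 71.379 = 66.381.
∂Q_d/∂P_r = −2.31, so E_xy = -2.31·(30.9/66.381) ≈ -1.08.
E_xy < 0: the goods are complements.

-1.08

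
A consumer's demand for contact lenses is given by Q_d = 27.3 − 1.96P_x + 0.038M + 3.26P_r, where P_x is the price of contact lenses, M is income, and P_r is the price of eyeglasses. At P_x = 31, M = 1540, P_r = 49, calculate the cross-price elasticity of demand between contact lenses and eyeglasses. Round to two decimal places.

First evaluate Q_d: 27.3 − 1.96(31) + 0.038(1540) + 3.26(49) = 27.3 − 60.76 + 58.52 + 159.74 = 184.8.
∂Q_d/∂P_r = +3.26, so E_xy = 3.26·(49/184.8) ≈ 0.86.
E_xy > 0: the goods are substitutes.

0.86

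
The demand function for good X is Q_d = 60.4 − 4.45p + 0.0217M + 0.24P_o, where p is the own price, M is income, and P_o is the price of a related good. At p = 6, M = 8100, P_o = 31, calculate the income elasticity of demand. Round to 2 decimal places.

First evaluate Q_d: 60.4 − 4.45(6) + 0.0217(8100) + 0.24(31) = 60.4 − 26.7 + 175.77 + 7.44 = 216.91.
∂Q_d/∂M = +0.0217, so E_I = 0.0217·(8100/216.91) ≈ 0.81.
E_I ∈ (0,1): normal good (necessity).

0.81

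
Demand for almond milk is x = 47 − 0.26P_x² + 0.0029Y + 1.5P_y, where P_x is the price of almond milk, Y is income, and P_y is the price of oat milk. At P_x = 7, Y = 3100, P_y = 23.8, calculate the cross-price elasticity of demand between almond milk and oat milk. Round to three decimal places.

Substituting, x = 47 − 0.26(7)² + 0.0029(3100) + 1.5(23.8) = 47 − 12.74 + 8.99 + 35.7 = 78.95.
∂x/∂P_y = +1.5, so E_xy = 1.5·(23.8/78.95) ≈ 0.452.
E_xy > 0: the goods are substitutes.

0.452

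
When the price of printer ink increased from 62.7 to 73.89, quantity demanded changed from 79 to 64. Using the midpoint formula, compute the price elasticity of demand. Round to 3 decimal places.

%ΔQ = (64 − 79)/[(79 + 64)/2] = -15/71.5 ≈ -0.2098.
%Δp = (73.89 − 62.7)/[(62.7 + 73.89)/2] = 11.19/68.295 ≈ 0.1638.
Arc elasticity E = %ΔQ/%Δp ≈ -0.2098/0.1638 ≈ -1.280.
|E| > 1: demand is elastic over this range.

-1.280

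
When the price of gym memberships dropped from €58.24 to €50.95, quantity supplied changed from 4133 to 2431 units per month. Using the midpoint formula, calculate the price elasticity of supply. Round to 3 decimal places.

3.884

%ΔQ = (2431 − 4133)/[(4133 + 2431)/2] = -1702/3282 ≈ -0.5186.
%Δp = (50.95 − 58.24)/[(58.24 + 50.95)/2] = -7.29/54.595 ≈ -0.1335.
Arc elasticity E = %ΔQ/%Δp ≈ -0.5186/-0.1335 ≈ 3.884.
|E| > 1: supply is elastic over this range.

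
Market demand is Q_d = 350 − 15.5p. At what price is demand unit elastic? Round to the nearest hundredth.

11.29

For linear demand Q_d = a − bp, E = −bp/(a − bp). |E| = 1 ⇒ bp = a − bp ⇒ p = a/(2b).
p = 350/(2·15.5) ≈ 11.29.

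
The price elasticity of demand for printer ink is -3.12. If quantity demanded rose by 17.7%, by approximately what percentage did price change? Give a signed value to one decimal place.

-5.7

%ΔQ ≈ E × %ΔP ⇒ %ΔP = %ΔQ / E = (17.7%)/(-3.12) ≈ -5.7%.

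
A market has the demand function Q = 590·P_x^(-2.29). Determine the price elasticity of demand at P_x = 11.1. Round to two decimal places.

-2.29

For a Cobb–Douglas (constant-elasticity) form Q = A·P_x^α·…, the elasticity with respect to P_x equals the exponent α at every point.
Here the exponent on P_x is -2.29, so the price elasticity of demand is -2.29.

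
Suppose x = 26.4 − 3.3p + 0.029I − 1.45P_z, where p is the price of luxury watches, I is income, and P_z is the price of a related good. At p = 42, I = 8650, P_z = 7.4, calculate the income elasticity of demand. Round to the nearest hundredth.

1.96

x = 26.4 − 3.3(42) + 0.029(8650) − 1.45(7.4) = 26.4 − 138.6 + 250.85 − 10.73 = 127.92.
∂x/∂I = +0.029, so E_I = 0.029·(8650/127.92) ≈ 1.96.
E_I > 1: normal good (luxury).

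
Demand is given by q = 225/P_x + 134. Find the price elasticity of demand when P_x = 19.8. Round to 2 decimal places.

-0.08

At P_x = 19.8, q = 145.3636.
dq/dP_x = −225/P_x² = −0.5739.
Point elasticity E = (dq/dP_x)·(P_x/q) = -0.5739 × 19.8/145.3636 ≈ -0.08.
|E| < 1, so demand is inelastic at this price.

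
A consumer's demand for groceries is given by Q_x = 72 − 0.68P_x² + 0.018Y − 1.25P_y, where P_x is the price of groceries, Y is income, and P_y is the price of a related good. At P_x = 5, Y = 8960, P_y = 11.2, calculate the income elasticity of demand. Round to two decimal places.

First evaluate Q_x: 72 − 0.68(5)² + 0.018(8960) − 1.25(11.2) = 72 − 17 + 161.28 − 14 = 202.28.
∂Q_x/∂Y = +0.018, so E_I = 0.018·(8960/202.28) ≈ 0.80.
E_I ∈ (0,1): normal good (necessity).

0.80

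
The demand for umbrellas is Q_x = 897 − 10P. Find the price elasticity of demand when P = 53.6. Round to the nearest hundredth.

-1.48

At P = 53.6, Q_x = 361.
dQ_x/dP = −10.
Point elasticity E = (dQ_x/dP)·(P/Q_x) = -10 × 53.6/361 ≈ -1.48.
|E| > 1, so demand is elastic at this price.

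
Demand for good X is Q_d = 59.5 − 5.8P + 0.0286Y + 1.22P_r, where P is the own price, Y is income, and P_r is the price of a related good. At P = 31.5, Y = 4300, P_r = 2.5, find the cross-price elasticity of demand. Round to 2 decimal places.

At the given point, Q_d = 59.5 − 5.8(31.5) + 0.0286(4300) + 1.22(2.5) = 59.5 − 182.7 + 122.98 + 3.05 = 2.83.
∂Q_d/∂P_r = +1.22, so E_xy = 1.22·(2.5/2.83) ≈ 1.08.
E_xy > 0: the goods are substitutes.

1.08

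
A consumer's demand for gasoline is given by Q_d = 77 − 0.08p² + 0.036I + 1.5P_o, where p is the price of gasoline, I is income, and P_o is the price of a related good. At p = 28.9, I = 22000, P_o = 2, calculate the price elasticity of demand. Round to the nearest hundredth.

First evaluate Q_d: 77 − 0.08(28.9)² + 0.036(22000) + 1.5(2) = 77 − 66.8168 + 792 + 3 = 805.1832.
∂Q_d/∂p = −2·0.08·p = -4.624, so E_p = -4.624·(28.9/805.1832) ≈ -0.17.
|E_p| < 1: demand is inelastic.

-0.17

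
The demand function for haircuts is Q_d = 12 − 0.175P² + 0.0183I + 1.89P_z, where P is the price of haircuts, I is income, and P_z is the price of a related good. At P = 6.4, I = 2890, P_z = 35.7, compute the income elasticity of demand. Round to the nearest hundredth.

Q_d = 12 − 0.175(6.4)² + 0.0183(2890) + 1.89(35.7) = 12 − 7.168 + 52.887 + 67.473 = 125.192.
∂Q_d/∂I = +0.0183, so E_I = 0.0183·(2890/125.192) ≈ 0.42.
E_I ∈ (0,1): normal good (necessity).

0.42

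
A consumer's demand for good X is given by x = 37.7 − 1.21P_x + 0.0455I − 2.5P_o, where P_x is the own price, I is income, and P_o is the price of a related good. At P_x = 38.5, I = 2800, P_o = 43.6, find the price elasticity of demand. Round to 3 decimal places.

-4.896

Evaluating quantity at (P_x, I, P_o) gives x = 37.7 − 1.21(38.5) + 0.0455(2800) − 2.5(43.6) = 37.7 − 46.585 + 127.4 − 109 = 9.515.
∂x/∂P_x = −1.21, so E_p = (−1.21)·(38.5/9.515) ≈ -4.896.
|E_p| > 1: demand is elastic.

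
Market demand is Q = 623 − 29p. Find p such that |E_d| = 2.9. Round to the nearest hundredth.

15.97

Set −bp/(a − bp) = −2.9 ⇒ bp = 2.9(a − bp) ⇒ bp(1+2.9) = 2.9·a.
p = 2.9·623/(29·3.9) ≈ 15.97.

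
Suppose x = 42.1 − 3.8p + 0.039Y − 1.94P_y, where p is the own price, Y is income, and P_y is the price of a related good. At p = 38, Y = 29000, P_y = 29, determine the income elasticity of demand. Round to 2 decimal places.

Substituting, x = 42.1 − 3.8(38) + 0.039(29000) − 1.94(29) = 42.1 − 144.4 + 1131 − 56.26 = 972.44.
∂x/∂Y = +0.039, so E_I = 0.039·(29000/972.44) ≈ 1.16.
E_I > 1: normal good (luxury).

1.16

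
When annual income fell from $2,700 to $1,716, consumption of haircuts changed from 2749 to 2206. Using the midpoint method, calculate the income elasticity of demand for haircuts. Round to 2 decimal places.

%ΔQ = (2206 − 2749)/[(2749+2206)/2] = -543/2477.5 ≈ -0.2192.
%ΔM = (1,716 − 2,700)/[(2,700+1,716)/2] = -984/2208 ≈ -0.4457.
E_I = %ΔQ/%ΔM ≈ 0.49.
E_I ∈ (0,1): normal good (necessity).

0.49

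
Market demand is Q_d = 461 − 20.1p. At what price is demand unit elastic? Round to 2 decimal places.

11.47

For linear demand Q_d = a − bp, E = −bp/(a − bp). |E| = 1 ⇒ bp = a − bp ⇒ p = a/(2b).
p = 461/(2·20.1) ≈ 11.47.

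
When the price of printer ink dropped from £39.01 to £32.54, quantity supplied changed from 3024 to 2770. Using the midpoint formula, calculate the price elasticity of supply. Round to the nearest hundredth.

0.48

%Δq = (2770 − 3024)/[(3024 + 2770)/2] = -254/2897 ≈ -0.0877.
%ΔP = (32.54 − 39.01)/[(39.01 + 32.54)/2] = -6.47/35.775 ≈ -0.1809.
Arc elasticity E = %Δq/%ΔP ≈ -0.0877/-0.1809 ≈ 0.48.
|E| < 1: supply is inelastic over this range.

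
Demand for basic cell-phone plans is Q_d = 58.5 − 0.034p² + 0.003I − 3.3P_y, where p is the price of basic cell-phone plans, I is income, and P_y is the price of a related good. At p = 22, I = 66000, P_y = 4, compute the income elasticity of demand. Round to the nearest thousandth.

0.873

At the given point, Q_d = 58.5 − 0.034(22)² + 0.003(66000) − 3.3(4) = 58.5 − 16.456 + 198 − 13.2 = 226.844.
∂Q_d/∂I = +0.003, so E_I = 0.003·(66000/226.844) ≈ 0.873.
E_I ∈ (0,1): normal good (necessity).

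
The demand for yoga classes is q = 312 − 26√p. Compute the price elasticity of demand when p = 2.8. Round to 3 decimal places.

At p = 2.8, q = 268.4937.
dq/dp = −26/(2√p) = −26/(2·1.6733).
Point elasticity E = (dq/dp)·(p/q) = -7.769 × 2.8/268.4937 ≈ -0.081.
|E| < 1, so demand is inelastic at this price.

-0.081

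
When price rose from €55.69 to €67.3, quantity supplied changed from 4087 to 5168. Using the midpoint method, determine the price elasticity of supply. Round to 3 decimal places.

%ΔQ = (5168 − 4087)/[(4087 + 5168)/2] = 1081/4627.5 ≈ 0.2336.
%ΔP = (67.3 − 55.69)/[(55.69 + 67.3)/2] = 11.61/61.495 ≈ 0.1888.
Arc elasticity E = %ΔQ/%ΔP ≈ 0.2336/0.1888 ≈ 1.237.
|E| > 1: supply is elastic over this range.

1.237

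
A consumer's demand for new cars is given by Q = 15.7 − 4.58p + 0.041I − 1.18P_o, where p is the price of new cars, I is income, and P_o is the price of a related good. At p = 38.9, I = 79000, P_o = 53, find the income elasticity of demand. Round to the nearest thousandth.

1.075

At the given point, Q = 15.7 − 4.58(38.9) + 0.041(79000) − 1.18(53) = 15.7 − 178.162 + 3239 − 62.54 = 3013.998.
∂Q/∂I = +0.041, so E_I = 0.041·(79000/3013.998) ≈ 1.075.
E_I > 1: normal good (luxury).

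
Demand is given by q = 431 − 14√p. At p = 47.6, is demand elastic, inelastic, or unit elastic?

At p = 47.6, q = 334.4101.
dq/dp = −14/(2√p) = −14/(2·6.8993).
Point elasticity E = (dq/dp)·(p/q) = -1.0146 × 47.6/334.4101 ≈ -0.144.
|E| ≈ 0.144 < 1, so demand is inelastic.

inelastic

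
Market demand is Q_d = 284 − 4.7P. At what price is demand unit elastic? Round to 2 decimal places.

For linear demand Q_d = a − bP, E = −bP/(a − bP). |E| = 1 ⇒ bP = a − bP ⇒ P = a/(2b).
P = 284/(2·4.7) ≈ 30.21.

30.21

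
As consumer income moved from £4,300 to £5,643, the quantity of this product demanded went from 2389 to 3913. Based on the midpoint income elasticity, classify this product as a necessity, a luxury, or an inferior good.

luxury

%ΔQ = (3913 − 2389)/[(2389+3913)/2] = 1524/3151 ≈ 0.4837.
%ΔY = (5,643 − 4,300)/[(4,300+5,643)/2] = 1343/4971.5 ≈ 0.2701.
E_I = %ΔQ/%ΔY ≈ 1.790.
E_I > 1: normal good (luxury).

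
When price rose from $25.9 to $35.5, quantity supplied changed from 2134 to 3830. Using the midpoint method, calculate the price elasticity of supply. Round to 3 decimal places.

1.819

%ΔQ = (3830 − 2134)/[(2134 + 3830)/2] = 1696/2982 ≈ 0.5687.
%Δp = (35.5 − 25.9)/[(25.9 + 35.5)/2] = 9.6/30.7 ≈ 0.3127.
Arc elasticity E = %ΔQ/%Δp ≈ 0.5687/0.3127 ≈ 1.819.
|E| > 1: supply is elastic over this range.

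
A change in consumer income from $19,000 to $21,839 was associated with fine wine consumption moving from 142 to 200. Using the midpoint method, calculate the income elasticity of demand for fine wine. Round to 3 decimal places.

%ΔQ = (200 − 142)/[(142+200)/2] = 58/171 ≈ 0.3392.
%ΔY = (21,839 − 19,000)/[(19,000+21,839)/2] = 2839/20419.5 ≈ 0.1390.
E_I = %ΔQ/%ΔY ≈ 2.440.
E_I > 1: normal good (luxury).

2.440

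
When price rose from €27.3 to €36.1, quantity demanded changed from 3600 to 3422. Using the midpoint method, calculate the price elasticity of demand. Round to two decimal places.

-0.18

%Δq = (3422 − 3600)/[(3600 + 3422)/2] = -178/3511 ≈ -0.0507.
%Δp = (36.1 − 27.3)/[(27.3 + 36.1)/2] = 8.8/31.7 ≈ 0.2776.
Arc elasticity E = %Δq/%Δp ≈ -0.0507/0.2776 ≈ -0.18.
|E| < 1: demand is inelastic over this range.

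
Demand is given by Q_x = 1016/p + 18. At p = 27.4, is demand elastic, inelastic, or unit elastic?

inelastic

At p = 27.4, Q_x = 55.0803.
dQ_x/dp = −1016/p² = −1.3533.
Point elasticity E = (dQ_x/dp)·(p/Q_x) = -1.3533 × 27.4/55.0803 ≈ -0.673.
|E| ≈ 0.673 < 1, so demand is inelastic.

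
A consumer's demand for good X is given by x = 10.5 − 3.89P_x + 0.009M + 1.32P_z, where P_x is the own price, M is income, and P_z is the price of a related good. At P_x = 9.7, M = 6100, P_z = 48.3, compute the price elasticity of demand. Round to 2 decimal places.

-0.41

At the given point, x = 10.5 − 3.89(9.7) + 0.009(6100) + 1.32(48.3) = 10.5 − 37.733 + 54.9 + 63.756 = 91.423.
∂x/∂P_x = −3.89, so E_p = (−3.89)·(9.7/91.423) ≈ -0.41.
|E_p| < 1: demand is inelastic.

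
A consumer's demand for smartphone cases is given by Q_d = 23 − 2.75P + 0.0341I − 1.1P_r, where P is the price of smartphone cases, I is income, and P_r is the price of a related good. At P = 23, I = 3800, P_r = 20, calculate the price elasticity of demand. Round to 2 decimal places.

At the given point, Q_d = 23 − 2.75(23) + 0.0341(3800) − 1.1(20) = 23 − 63.25 + 129.58 − 22 = 67.33.
∂Q_d/∂P = −2.75, so E_p = (−2.75)·(23/67.33) ≈ -0.94.
|E_p| < 1: demand is inelastic.

-0.94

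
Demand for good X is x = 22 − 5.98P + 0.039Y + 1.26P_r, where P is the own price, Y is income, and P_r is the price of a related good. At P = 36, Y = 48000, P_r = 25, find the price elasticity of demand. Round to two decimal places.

-0.13

First evaluate x: 22 − 5.98(36) + 0.039(48000) + 1.26(25) = 22 − 215.28 + 1872 + 31.5 = 1710.22.
∂x/∂P = −5.98, so E_p = (−5.98)·(36/1710.22) ≈ -0.13.
|E_p| < 1: demand is inelastic.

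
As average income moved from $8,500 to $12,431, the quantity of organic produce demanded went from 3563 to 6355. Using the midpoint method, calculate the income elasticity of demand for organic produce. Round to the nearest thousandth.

1.499

%ΔQ = (6355 − 3563)/[(3563+6355)/2] = 2792/4959 ≈ 0.5630.
%ΔY = (12,431 − 8,500)/[(8,500+12,431)/2] = 3931/10465.5 ≈ 0.3756.
E_I = %ΔQ/%ΔY ≈ 1.499.
E_I > 1: normal good (luxury).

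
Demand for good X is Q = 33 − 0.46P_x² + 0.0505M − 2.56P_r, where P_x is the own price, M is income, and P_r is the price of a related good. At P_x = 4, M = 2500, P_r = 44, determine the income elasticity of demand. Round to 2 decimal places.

First evaluate Q: 33 − 0.46(4)² + 0.0505(2500) − 2.56(44) = 33 − 7.36 + 126.25 − 112.64 = 39.25.
∂Q/∂M = +0.0505, so E_I = 0.0505·(2500/39.25) ≈ 3.22.
E_I > 1: normal good (luxury).

3.22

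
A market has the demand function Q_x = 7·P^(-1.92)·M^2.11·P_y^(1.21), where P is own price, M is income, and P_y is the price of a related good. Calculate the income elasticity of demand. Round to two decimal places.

2.11

For a Cobb–Douglas (constant-elasticity) form Q_x = A·M^α·…, the elasticity with respect to M equals the exponent α at every point.
Here the exponent on M is 2.11, so the income elasticity of demand is 2.11.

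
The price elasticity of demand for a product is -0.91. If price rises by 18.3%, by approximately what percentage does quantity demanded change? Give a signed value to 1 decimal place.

%ΔQ ≈ E × %ΔP = (-0.91) × (18.3%) ≈ -16.7%.

-16.7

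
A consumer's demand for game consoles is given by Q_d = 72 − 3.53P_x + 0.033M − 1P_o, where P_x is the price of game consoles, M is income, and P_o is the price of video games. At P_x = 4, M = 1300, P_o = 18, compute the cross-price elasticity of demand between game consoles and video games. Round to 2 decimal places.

-0.22

First evaluate Q_d: 72 − 3.53(4) + 0.033(1300) − 1(18) = 72 − 14.12 + 42.9 − 18 = 82.78.
∂Q_d/∂P_o = −1, so E_xy = -1·(18/82.78) ≈ -0.22.
E_xy < 0: the goods are complements.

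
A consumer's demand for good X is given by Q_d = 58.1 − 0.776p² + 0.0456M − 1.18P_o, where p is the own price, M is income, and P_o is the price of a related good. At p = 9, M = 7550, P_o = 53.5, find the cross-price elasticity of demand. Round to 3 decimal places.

-0.228

Evaluating quantity at (p, M, P_o) gives Q_d = 58.1 − 0.776(9)² + 0.0456(7550) − 1.18(53.5) = 58.1 − 62.856 + 344.28 − 63.13 = 276.394.
∂Q_d/∂P_o = −1.18, so E_xy = -1.18·(53.5/276.394) ≈ -0.228.
E_xy < 0: the goods are complements.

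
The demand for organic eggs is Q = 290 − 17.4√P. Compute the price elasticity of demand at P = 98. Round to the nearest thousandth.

-0.731

At P = 98, Q = 117.7488.
dQ/dP = −17.4/(2√P) = −17.4/(2·9.8995).
Point elasticity E = (dQ/dP)·(P/Q) = -0.8788 × 98/117.7488 ≈ -0.731.
|E| < 1, so demand is inelastic at this price.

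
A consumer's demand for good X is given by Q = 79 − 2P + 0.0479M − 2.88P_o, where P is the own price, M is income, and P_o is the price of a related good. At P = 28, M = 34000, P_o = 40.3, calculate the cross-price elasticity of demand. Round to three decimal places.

Evaluating quantity at (P, M, P_o) gives Q = 79 − 2(28) + 0.0479(34000) − 2.88(40.3) = 79 − 56 + 1628.6 − 116.064 = 1535.536.
∂Q/∂P_o = −2.88, so E_xy = -2.88·(40.3/1535.536) ≈ -0.076.
E_xy < 0: the goods are complements.

-0.076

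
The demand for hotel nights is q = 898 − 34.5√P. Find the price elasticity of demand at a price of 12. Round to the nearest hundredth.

At P = 12, q = 778.4885.
dq/dP = −34.5/(2√P) = −34.5/(2·3.4641).
Point elasticity E = (dq/dP)·(P/q) = -4.9796 × 12/778.4885 ≈ -0.08.
|E| < 1, so demand is inelastic at this price.

-0.08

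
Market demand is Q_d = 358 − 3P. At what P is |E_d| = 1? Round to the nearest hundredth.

59.67

For linear demand Q_d = a − bP, E = −bP/(a − bP). |E| = 1 ⇒ bP = a − bP ⇒ P = a/(2b).
P = 358/(2·3) ≈ 59.67.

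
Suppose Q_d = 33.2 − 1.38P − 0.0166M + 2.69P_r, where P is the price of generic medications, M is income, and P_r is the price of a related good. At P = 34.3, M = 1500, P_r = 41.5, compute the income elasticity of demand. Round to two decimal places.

-0.34

At the given point, Q_d = 33.2 − 1.38(34.3) − 0.0166(1500) + 2.69(41.5) = 33.2 − 47.334 − 24.9 + 111.635 = 72.601.
∂Q_d/∂M = −0.0166, so E_I = -0.0166·(1500/72.601) ≈ -0.34.
E_I < 0: inferior good.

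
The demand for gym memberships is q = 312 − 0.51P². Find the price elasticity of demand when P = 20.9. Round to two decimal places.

-4.99

At P = 20.9, q = 89.2269.
dq/dP = −2·0.51·P = −21.318.
Point elasticity E = (dq/dP)·(P/q) = -21.318 × 20.9/89.2269 ≈ -4.99.
|E| > 1, so demand is elastic at this price.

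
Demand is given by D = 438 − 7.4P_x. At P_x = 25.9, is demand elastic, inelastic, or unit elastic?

At P_x = 25.9, D = 246.34.
dD/dP_x = −7.4.
Point elasticity E = (dD/dP_x)·(P_x/D) = -7.4 × 25.9/246.34 ≈ -0.778.
|E| ≈ 0.778 < 1, so demand is inelastic.

inelastic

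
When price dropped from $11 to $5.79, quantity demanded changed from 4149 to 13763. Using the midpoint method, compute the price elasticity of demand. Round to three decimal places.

%Δq = (13763 − 4149)/[(4149 + 13763)/2] = 9614/8956 ≈ 1.0735.
%Δp = (5.79 − 11)/[(11 + 5.79)/2] = -5.21/8.395 ≈ -0.6206.
Arc elasticity E = %Δq/%Δp ≈ 1.0735/-0.6206 ≈ -1.730.
|E| > 1: demand is elastic over this range.

-1.730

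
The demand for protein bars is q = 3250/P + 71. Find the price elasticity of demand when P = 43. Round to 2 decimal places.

-0.52

At P = 43, q = 146.5814.
dq/dP = −3250/P² = −1.7577.
Point elasticity E = (dq/dP)·(P/q) = -1.7577 × 43/146.5814 ≈ -0.52.
|E| < 1, so demand is inelastic at this price.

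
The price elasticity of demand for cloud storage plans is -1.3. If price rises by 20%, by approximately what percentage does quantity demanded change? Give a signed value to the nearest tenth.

%ΔQ ≈ E × %ΔP = (-1.3) × (20%) = -26.0%.

-26.0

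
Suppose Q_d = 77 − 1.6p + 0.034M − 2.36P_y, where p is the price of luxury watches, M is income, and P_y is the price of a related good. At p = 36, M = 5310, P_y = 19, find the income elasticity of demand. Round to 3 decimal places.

1.164

At the given point, Q_d = 77 − 1.6(36) + 0.034(5310) − 2.36(19) = 77 − 57.6 + 180.54 − 44.84 = 155.1.
∂Q_d/∂M = +0.034, so E_I = 0.034·(5310/155.1) ≈ 1.164.
E_I > 1: normal good (luxury).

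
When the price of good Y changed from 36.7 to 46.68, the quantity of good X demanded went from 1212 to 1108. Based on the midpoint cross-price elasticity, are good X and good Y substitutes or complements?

%ΔQ_x = (1108 − 1212)/[(1212+1108)/2] = -104/1160 ≈ -0.0897.
%ΔP_y = (46.68 − 36.7)/[(36.7+46.68)/2] ≈ 0.2394.
E_xy = -0.0897/0.2394 ≈ -0.375.
E_xy < 0, so the goods are complements.

complements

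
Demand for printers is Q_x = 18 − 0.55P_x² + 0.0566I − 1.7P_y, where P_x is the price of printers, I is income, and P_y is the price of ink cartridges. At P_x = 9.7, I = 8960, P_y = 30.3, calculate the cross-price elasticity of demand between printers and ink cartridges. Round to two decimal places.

-0.12

Evaluating quantity at (P_x, I, P_y) gives Q_x = 18 − 0.55(9.7)² + 0.0566(8960) − 1.7(30.3) = 18 − 51.7495 + 507.136 − 51.51 = 421.8765.
∂Q_x/∂P_y = −1.7, so E_xy = -1.7·(30.3/421.8765) ≈ -0.12.
E_xy < 0: the goods are complements.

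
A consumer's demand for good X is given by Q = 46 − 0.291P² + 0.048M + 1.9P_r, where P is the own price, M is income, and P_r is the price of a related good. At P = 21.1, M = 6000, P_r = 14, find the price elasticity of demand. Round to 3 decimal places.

First evaluate Q: 46 − 0.291(21.1)² + 0.048(6000) + 1.9(14) = 46 − 129.5561 + 288 + 26.6 = 231.0439.
∂Q/∂P = −2·0.291·P = -12.2802, so E_p = -12.2802·(21.1/231.0439) ≈ -1.121.
|E_p| > 1: demand is elastic.

-1.121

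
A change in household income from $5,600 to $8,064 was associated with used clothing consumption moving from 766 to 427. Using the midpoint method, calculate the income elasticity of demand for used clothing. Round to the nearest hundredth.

%ΔQ = (427 − 766)/[(766+427)/2] = -339/596.5 ≈ -0.5683.
%ΔI = (8,064 − 5,600)/[(5,600+8,064)/2] = 2464/6832 ≈ 0.3607.
E_I = %ΔQ/%ΔI ≈ -1.58.
E_I < 0: inferior good.

-1.58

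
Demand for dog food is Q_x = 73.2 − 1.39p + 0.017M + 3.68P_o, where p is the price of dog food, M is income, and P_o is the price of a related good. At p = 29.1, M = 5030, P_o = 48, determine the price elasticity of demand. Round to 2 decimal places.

First evaluate Q_x: 73.2 − 1.39(29.1) + 0.017(5030) + 3.68(48) = 73.2 − 40.449 + 85.51 + 176.64 = 294.901.
∂Q_x/∂p = −1.39, so E_p = (−1.39)·(29.1/294.901) ≈ -0.14.
|E_p| < 1: demand is inelastic.

-0.14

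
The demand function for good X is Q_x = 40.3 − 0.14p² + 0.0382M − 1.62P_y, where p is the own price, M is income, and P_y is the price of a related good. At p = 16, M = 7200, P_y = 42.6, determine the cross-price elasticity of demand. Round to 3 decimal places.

Substituting, Q_x = 40.3 − 0.14(16)² + 0.0382(7200) − 1.62(42.6) = 40.3 − 35.84 + 275.04 − 69.012 = 210.488.
∂Q_x/∂P_y = −1.62, so E_xy = -1.62·(42.6/210.488) ≈ -0.328.
E_xy < 0: the goods are complements.

-0.328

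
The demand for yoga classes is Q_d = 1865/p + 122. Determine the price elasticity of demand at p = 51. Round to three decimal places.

-0.231

At p = 51, Q_d = 158.5686.
dQ_d/dp = −1865/p² = −0.717.
Point elasticity E = (dQ_d/dp)·(p/Q_d) = -0.717 × 51/158.5686 ≈ -0.231.
|E| < 1, so demand is inelastic at this price.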